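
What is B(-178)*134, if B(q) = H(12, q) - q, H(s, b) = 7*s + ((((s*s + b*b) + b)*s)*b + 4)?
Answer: -9058953956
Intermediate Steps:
H(s, b) = 4 + 7*s + b*s*(b + b² + s²) (H(s, b) = 7*s + ((((s² + b²) + b)*s)*b + 4) = 7*s + ((((b² + s²) + b)*s)*b + 4) = 7*s + (((b + b² + s²)*s)*b + 4) = 7*s + ((s*(b + b² + s²))*b + 4) = 7*s + (b*s*(b + b² + s²) + 4) = 7*s + (4 + b*s*(b + b² + s²)) = 4 + 7*s + b*s*(b + b² + s²))
B(q) = 88 + 12*q² + 12*q³ + 1727*q (B(q) = (4 + 7*12 + q*12³ + 12*q² + 12*q³) - q = (4 + 84 + q*1728 + 12*q² + 12*q³) - q = (4 + 84 + 1728*q + 12*q² + 12*q³) - q = (88 + 12*q² + 12*q³ + 1728*q) - q = 88 + 12*q² + 12*q³ + 1727*q)
B(-178)*134 = (88 + 12*(-178)² + 12*(-178)³ + 1727*(-178))*134 = (88 + 12*31684 + 12*(-5639752) - 307406)*134 = (88 + 380208 - 67677024 - 307406)*134 = -67604134*134 = -9058953956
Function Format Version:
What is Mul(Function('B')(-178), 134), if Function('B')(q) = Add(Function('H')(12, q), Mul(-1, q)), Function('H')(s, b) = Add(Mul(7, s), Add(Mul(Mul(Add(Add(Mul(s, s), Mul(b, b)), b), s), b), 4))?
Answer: -9058953956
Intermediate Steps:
Function('H')(s, b) = Add(4, Mul(7, s), Mul(b, s, Add(b, Pow(b, 2), Pow(s, 2)))) (Function('H')(s, b) = Add(Mul(7, s), Add(Mul(Mul(Add(Add(Pow(s, 2), Pow(b, 2)), b), s), b), 4)) = Add(Mul(7, s), Add(Mul(Mul(Add(Add(Pow(b, 2), Pow(s, 2)), b), s), b), 4)) = Add(Mul(7, s), Add(Mul(Mul(Add(b, Pow(b, 2), Pow(s, 2)), s), b), 4)) = Add(Mul(7, s), Add(Mul(Mul(s, Add(b, Pow(b, 2), Pow(s, 2))), b), 4)) = Add(Mul(7, s), Add(Mul(b, s, Add(b, Pow(b, 2), Pow(s, 2))), 4)) = Add(Mul(7, s), Add(4, Mul(b, s, Add(b, Pow(b, 2), Pow(s, 2))))) = Add(4, Mul(7, s), Mul(b, s, Add(b, Pow(b, 2), Pow(s, 2)))))
Function('B')(q) = Add(88, Mul(12, Pow(q, 2)), Mul(12, Pow(q, 3)), Mul(1727, q)) (Function('B')(q) = Add(Add(4, Mul(7, 12), Mul(q, Pow(12, 3)), Mul(12, Pow(q, 2)), Mul(12, Pow(q, 3))), Mul(-1, q)) = Add(Add(4, 84, Mul(q, 1728), Mul(12, Pow(q, 2)), Mul(12, Pow(q, 3))), Mul(-1, q)) = Add(Add(4, 84, Mul(1728, q), Mul(12, Pow(q, 2)), Mul(12, Pow(q, 3))), Mul(-1, q)) = Add(Add(88, Mul(12, Pow(q, 2)), Mul(12, Pow(q, 3)), Mul(1728, q)), Mul(-1, q)) = Add(88, Mul(12, Pow(q, 2)), Mul(12, Pow(q, 3)), Mul(1727, q)))
Mul(Function('B')(-178), 134) = Mul(Add(88, Mul(12, Pow(-178, 2)), Mul(12, Pow(-178, 3)), Mul(1727, -178)), 134) = Mul(Add(88, Mul(12, 31684), Mul(12, -5639752), -307406), 134) = Mul(Add(88, 380208, -67677024, -307406), 134) = Mul(-67604134, 134) = -9058953956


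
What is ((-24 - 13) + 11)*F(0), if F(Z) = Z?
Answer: 0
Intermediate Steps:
((-24 - 13) + 11)*F(0) = ((-24 - 13) + 11)*0 = (-37 + 11)*0 = -26*0 = 0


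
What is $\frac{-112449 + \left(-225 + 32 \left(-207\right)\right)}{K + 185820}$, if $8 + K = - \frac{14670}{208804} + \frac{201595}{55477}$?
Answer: $- \frac{690963249832692}{1076226975207643} \approx -0.64202$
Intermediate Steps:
$K = - \frac{25695280637}{5791909754}$ ($K = -8 + \left(- \frac{14670}{208804} + \frac{201595}{55477}\right) = -8 + \left(\left(-14670\right) \frac{1}{208804} + 201595 \cdot \frac{1}{55477}\right) = -8 + \left(- \frac{7335}{104402} + \frac{201595}{55477}\right) = -8 + \frac{20639997395}{5791909754} = - \frac{25695280637}{5791909754} \approx -4.4364$)
$\frac{-112449 + \left(-225 + 32 \left(-207\right)\right)}{K + 185820} = \frac{-112449 + \left(-225 + 32 \left(-207\right)\right)}{- \frac{25695280637}{5791909754} + 185820} = \frac{-112449 - 6849}{\frac{1076226975207643}{5791909754}} = \left(-112449 - 6849\right) \frac{5791909754}{1076226975207643} = \left(-119298\right) \frac{5791909754}{1076226975207643} = - \frac{690963249832692}{1076226975207643}$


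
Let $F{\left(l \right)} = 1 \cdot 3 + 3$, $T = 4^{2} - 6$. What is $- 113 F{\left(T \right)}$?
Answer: $-678$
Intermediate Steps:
$T = 10$ ($T = 16 - 6 = 10$)
$F{\left(l \right)} = 6$ ($F{\left(l \right)} = 3 + 3 = 6$)
$- 113 F{\left(T \right)} = \left(-113\right) 6 = -678$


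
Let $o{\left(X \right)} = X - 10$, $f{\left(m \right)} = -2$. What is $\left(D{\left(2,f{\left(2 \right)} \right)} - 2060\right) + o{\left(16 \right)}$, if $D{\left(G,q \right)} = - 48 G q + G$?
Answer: $-1860$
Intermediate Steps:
$o{\left(X \right)} = -10 + X$
$D{\left(G,q \right)} = G - 48 G q$ ($D{\left(G,q \right)} = - 48 G q + G = G - 48 G q$)
$\left(D{\left(2,f{\left(2 \right)} \right)} - 2060\right) + o{\left(16 \right)} = \left(2 \left(1 - -96\right) - 2060\right) + \left(-10 + 16\right) = \left(2 \left(1 + 96\right) - 2060\right) + 6 = \left(2 \cdot 97 - 2060\right) + 6 = \left(194 - 2060\right) + 6 = -1866 + 6 = -1860$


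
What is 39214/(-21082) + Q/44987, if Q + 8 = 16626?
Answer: -706889771/474207967 ≈ -1.4907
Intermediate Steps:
Q = 16618 (Q = -8 + 16626 = 16618)
39214/(-21082) + Q/44987 = 39214/(-21082) + 16618/44987 = 39214*(-1/21082) + 16618*(1/44987) = -19607/10541 + 16618/44987 = -706889771/474207967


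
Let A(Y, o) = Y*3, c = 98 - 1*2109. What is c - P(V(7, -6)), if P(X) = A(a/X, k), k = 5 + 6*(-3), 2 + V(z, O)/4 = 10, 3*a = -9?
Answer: -64343/32 ≈ -2010.7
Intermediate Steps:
a = -3 (a = (⅓)*(-9) = -3)
V(z, O) = 32 (V(z, O) = -8 + 4*10 = -8 + 40 = 32)
k = -13 (k = 5 - 18 = -13)
c = -2011 (c = 98 - 2109 = -2011)
A(Y, o) = 3*Y
P(X) = -9/X (P(X) = 3*(-3/X) = -9/X)
c - P(V(7, -6)) = -2011 - (-9)/32 = -2011 - 1*(-9/32) = -2011 + 9/32 = -64343/32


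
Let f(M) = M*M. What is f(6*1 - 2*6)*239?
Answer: 8604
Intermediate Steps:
f(M) = M²
f(6*1 - 2*6)*239 = (6*1 - 2*6)²*239 = (6 - 12)²*239 = (-6)²*239 = 36*239 = 8604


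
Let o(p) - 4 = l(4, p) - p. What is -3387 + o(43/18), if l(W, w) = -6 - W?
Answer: -61117/18 ≈ -3395.4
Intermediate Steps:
o(p) = -6 - p (o(p) = 4 + ((-6 - 1*4) - p) = 4 + ((-6 - 4) - p) = 4 + (-10 - p) = -6 - p)
-3387 + o(43/18) = -3387 + (-6 - 43/18) = -3387 - 151/18 = -61117/18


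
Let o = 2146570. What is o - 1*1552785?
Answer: 593785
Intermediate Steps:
o - 1*1552785 = 2146570 - 1*1552785 = 2146570 - 1552785 = 593785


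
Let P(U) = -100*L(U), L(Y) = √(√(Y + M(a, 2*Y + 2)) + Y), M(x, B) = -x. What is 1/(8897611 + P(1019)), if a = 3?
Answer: 1/(8897611 - 100*√(1019 + 2*√254)) ≈ 1.1243e-7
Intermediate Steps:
L(Y) = √(Y + √(-3 + Y)) (L(Y) = √(√(Y - 1*3) + Y) = √(√(Y - 3) + Y) = √(√(-3 + Y) + Y) = √(Y + √(-3 + Y)))
P(U) = -100*√(U + √(-3 + U))
1/(8897611 + P(1019)) = 1/(8897611 - 100*√(1019 + √(-3 + 1019))) = 1/(8897611 - 100*√(1019 + √1016)) = 1/(8897611 - 100*√(1019 + 2*√254))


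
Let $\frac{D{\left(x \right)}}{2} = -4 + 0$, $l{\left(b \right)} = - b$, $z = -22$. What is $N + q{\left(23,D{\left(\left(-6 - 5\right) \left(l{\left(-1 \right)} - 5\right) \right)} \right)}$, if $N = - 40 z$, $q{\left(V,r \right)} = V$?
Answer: $903$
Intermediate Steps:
$D{\left(x \right)} = -8$ ($D{\left(x \right)} = 2 \left(-4 + 0\right) = 2 \left(-4\right) = -8$)
$N = 880$ ($N = \left(-40\right) \left(-22\right) = 880$)
$N + q{\left(23,D{\left(\left(-6 - 5\right) \left(l{\left(-1 \right)} - 5\right) \right)} \right)} = 880 + 23 = 903$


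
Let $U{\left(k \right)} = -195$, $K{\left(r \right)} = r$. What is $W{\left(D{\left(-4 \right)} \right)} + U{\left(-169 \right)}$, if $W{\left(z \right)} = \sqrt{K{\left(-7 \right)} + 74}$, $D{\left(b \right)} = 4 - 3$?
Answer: $-195 + \sqrt{67} \approx -186.81$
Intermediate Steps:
$D{\left(b \right)} = 1$
$W{\left(z \right)} = \sqrt{67}$ ($W{\left(z \right)} = \sqrt{-7 + 74} = \sqrt{67}$)
$W{\left(D{\left(-4 \right)} \right)} + U{\left(-169 \right)} = \sqrt{67} - 195 = -195 + \sqrt{67}$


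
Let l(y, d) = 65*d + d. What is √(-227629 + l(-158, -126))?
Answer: I*√235945 ≈ 485.74*I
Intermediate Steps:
l(y, d) = 66*d
√(-227629 + l(-158, -126)) = √(-227629 + 66*(-126)) = √(-227629 - 8316) = √(-235945) = I*√235945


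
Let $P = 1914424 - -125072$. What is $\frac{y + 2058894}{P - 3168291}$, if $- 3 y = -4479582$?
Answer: $- \frac{3552088}{1128795} \approx -3.1468$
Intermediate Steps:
$y = 1493194$ ($y = \left(- \frac{1}{3}\right) \left(-4479582\right) = 1493194$)
$P = 2039496$ ($P = 1914424 + 125072 = 2039496$)
$\frac{y + 2058894}{P - 3168291} = \frac{1493194 + 2058894}{2039496 - 3168291} = \frac{3552088}{-1128795} = 3552088 \left(- \frac{1}{1128795}\right) = - \frac{3552088}{1128795}$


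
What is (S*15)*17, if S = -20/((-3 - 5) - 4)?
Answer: 425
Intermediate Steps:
S = 5/3 (S = -20/(-8 - 4) = -20/(-12) = -20*(-1/12) = 5/3 ≈ 1.6667)
(S*15)*17 = ((5/3)*15)*17 = 25*17 = 425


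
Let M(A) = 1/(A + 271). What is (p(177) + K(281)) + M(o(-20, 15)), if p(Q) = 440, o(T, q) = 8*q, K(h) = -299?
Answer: 55132/391 ≈ 141.00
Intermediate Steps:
M(A) = 1/(271 + A)
(p(177) + K(281)) + M(o(-20, 15)) = (440 - 299) + 1/(271 + 8*15) = 141 + 1/(271 + 120) = 141 + 1/391 = 55132/391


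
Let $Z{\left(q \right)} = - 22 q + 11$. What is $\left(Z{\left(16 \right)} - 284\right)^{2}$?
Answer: $390625$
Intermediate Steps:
$Z{\left(q \right)} = 11 - 22 q$
$\left(Z{\left(16 \right)} - 284\right)^{2} = \left(\left(11 - 352\right) - 284\right)^{2} = \left(-341 - 284\right)^{2} = \left(-625\right)^{2} = 390625$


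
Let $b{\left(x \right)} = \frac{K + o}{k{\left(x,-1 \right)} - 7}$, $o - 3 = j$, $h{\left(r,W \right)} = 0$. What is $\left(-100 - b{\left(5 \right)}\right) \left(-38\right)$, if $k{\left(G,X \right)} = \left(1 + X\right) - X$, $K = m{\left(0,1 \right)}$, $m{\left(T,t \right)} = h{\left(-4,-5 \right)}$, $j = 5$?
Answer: $\frac{11248}{3} \approx 3749.3$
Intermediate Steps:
$m{\left(T,t \right)} = 0$
$K = 0$
$o = 8$ ($o = 3 + 5 = 8$)
$k{\left(G,X \right)} = 1$
$b{\left(x \right)} = - \frac{4}{3}$ ($b{\left(x \right)} = \frac{0 + 8}{1 - 7} = \frac{8}{-6} = 8 \left(- \frac{1}{6}\right) = - \frac{4}{3}$)
$\left(-100 - b{\left(5 \right)}\right) \left(-38\right) = \left(-100 - - \frac{4}{3}\right) \left(-38\right) = \left(-100 + \frac{4}{3}\right) \left(-38\right) = \left(- \frac{296}{3}\right) \left(-38\right) = \frac{11248}{3}$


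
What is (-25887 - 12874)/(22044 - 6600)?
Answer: -38761/15444 ≈ -2.5098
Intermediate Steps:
(-25887 - 12874)/(22044 - 6600) = -38761/15444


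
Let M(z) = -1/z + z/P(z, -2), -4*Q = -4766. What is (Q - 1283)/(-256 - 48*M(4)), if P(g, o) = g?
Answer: 183/584 ≈ 0.31336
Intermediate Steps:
Q = 2383/2 (Q = -¼*(-4766) = 2383/2 ≈ 1191.5)
M(z) = 1 - 1/z (M(z) = -1/z + z/z = -1/z + 1 = 1 - 1/z)
(Q - 1283)/(-256 - 48*M(4)) = (2383/2 - 1283)/(-256 - 48*(-1 + 4)/4) = -183/(2*(-256 - 12*3)) = -183/(2*(-256 - 48*¾)) = -183/(2*(-256 - 36)) = -183/2/(-292) = -183/2*(-1/292) = 183/584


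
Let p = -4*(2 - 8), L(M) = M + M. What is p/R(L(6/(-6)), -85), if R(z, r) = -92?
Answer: -6/23 ≈ -0.26087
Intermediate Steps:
L(M) = 2*M
p = 24 (p = -4*(-6) = 24)
p/R(L(6/(-6)), -85) = 24/(-92) = 24*(-1/92) = -6/23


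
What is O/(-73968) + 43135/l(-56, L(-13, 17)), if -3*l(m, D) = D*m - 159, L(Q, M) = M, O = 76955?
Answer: 9486332035/82178448 ≈ 115.44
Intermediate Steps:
l(m, D) = 53 - D*m/3 (l(m, D) = -(D*m - 159)/3 = -(-159 + D*m)/3 = 53 - D*m/3)
O/(-73968) + 43135/l(-56, L(-13, 17)) = 76955/(-73968) + 43135/(53 - ⅓*17*(-56)) = 76955*(-1/73968) + 43135/(53 + 952/3) = -76955/73968 + 43135/(1111/3) = -76955/73968 + 43135*(3/1111) = -76955/73968 + 129405/1111 = 9486332035/82178448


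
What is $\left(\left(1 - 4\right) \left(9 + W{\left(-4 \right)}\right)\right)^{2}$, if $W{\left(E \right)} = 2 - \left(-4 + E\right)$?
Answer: $3249$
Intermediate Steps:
$W{\left(E \right)} = 6 - E$
$\left(\left(1 - 4\right) \left(9 + W{\left(-4 \right)}\right)\right)^{2} = \left(\left(1 - 4\right) \left(9 + \left(6 - -4\right)\right)\right)^{2} = \left(- 3 \left(9 + \left(6 + 4\right)\right)\right)^{2} = \left(- 3 \left(9 + 10\right)\right)^{2} = \left(\left(-3\right) 19\right)^{2} = \left(-57\right)^{2} = 3249$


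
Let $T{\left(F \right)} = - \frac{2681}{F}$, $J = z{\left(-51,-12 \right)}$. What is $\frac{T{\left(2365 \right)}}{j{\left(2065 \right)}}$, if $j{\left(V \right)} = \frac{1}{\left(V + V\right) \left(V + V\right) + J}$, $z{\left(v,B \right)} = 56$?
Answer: $- \frac{45729699036}{2365} \approx -1.9336 \cdot 10^{7}$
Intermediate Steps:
$J = 56$
$j{\left(V \right)} = \frac{1}{56 + 4 V^{2}}$ ($j{\left(V \right)} = \frac{1}{\left(V + V\right) \left(V + V\right) + 56} = \frac{1}{2 V 2 V + 56} = \frac{1}{4 V^{2} + 56} = \frac{1}{56 + 4 V^{2}}$)
$\frac{T{\left(2365 \right)}}{j{\left(2065 \right)}} = \frac{\left(-2681\right) \frac{1}{2365}}{\frac{1}{4} \frac{1}{14 + 2065^{2}}} = \frac{\left(-2681\right) \frac{1}{2365}}{\frac{1}{4} \frac{1}{14 + 4264225}} = - \frac{2681}{2365 \frac{1}{4 \cdot 4264239}} = - \frac{2681}{2365 \cdot \frac{1}{4} \cdot \frac{1}{4264239}} = - \frac{2681 \frac{1}{\frac{1}{17056956}}}{2365} = \left(- \frac{2681}{2365}\right) 17056956 = - \frac{45729699036}{2365}$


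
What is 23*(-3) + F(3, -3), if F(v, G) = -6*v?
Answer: -87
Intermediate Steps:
23*(-3) + F(3, -3) = 23*(-3) - 6*3 = -69 - 18 = -87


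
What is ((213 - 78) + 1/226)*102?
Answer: 1556061/113 ≈ 13770.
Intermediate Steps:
((213 - 78) + 1/226)*102 = (135 + 1/226)*102 = (30511/226)*102 = 1556061/113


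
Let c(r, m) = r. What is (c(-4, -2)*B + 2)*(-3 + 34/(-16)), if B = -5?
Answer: -451/4 ≈ -112.75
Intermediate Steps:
(c(-4, -2)*B + 2)*(-3 + 34/(-16)) = (-4*(-5) + 2)*(-3 + 34/(-16)) = (20 + 2)*(-3 + 34*(-1/16)) = 22*(-3 - 17/8) = 22*(-41/8) = -451/4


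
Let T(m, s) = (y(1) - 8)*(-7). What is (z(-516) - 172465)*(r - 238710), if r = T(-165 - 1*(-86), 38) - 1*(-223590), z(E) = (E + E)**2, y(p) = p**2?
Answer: -13451756689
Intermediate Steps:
T(m, s) = 49 (T(m, s) = (1**2 - 8)*(-7) = (1 - 8)*(-7) = -7*(-7) = 49)
z(E) = 4*E**2 (z(E) = (2*E)**2 = 4*E**2)
r = 223639 (r = 49 - 1*(-223590) = 49 + 223590 = 223639)
(z(-516) - 172465)*(r - 238710) = (4*(-516)**2 - 172465)*(223639 - 238710) = (4*266256 - 172465)*(-15071) = (1065024 - 172465)*(-15071) = 892559*(-15071) = -13451756689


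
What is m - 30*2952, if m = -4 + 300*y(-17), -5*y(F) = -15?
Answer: -87664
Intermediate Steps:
y(F) = 3 (y(F) = -⅕*(-15) = 3)
m = 896 (m = -4 + 300*3 = -4 + 900 = 896)
m - 30*2952 = 896 - 30*2952 = 896 - 88560 = -87664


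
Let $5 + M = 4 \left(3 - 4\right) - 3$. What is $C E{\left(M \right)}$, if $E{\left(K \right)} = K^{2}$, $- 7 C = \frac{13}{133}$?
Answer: $- \frac{1872}{931} \approx -2.0107$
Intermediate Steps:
$M = -12$ ($M = -5 + \left(4 \left(3 - 4\right) - 3\right) = -5 + \left(4 \left(-1\right) - 3\right) = -5 - 7 = -12$)
$C = - \frac{13}{931}$ ($C = - \frac{13 \cdot \frac{1}{133}}{7} = \left(- \frac{1}{7}\right) \frac{13}{133} = - \frac{13}{931} \approx -0.013963$)
$C E{\left(M \right)} = - \frac{13 \left(-12\right)^{2}}{931} = \left(- \frac{13}{931}\right) 144 = - \frac{1872}{931}$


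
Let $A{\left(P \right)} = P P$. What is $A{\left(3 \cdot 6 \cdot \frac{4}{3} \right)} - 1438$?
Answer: $-862$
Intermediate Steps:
$A{\left(P \right)} = P^{2}$
$A{\left(3 \cdot 6 \cdot \frac{4}{3} \right)} - 1438 = \left(3 \cdot 6 \cdot \frac{4}{3}\right)^{2} - 1438 = \left(18 \cdot 4 \cdot \frac{1}{3}\right)^{2} - 1438 = \left(18 \cdot \frac{4}{3}\right)^{2} - 1438 = 24^{2} - 1438 = 576 - 1438 = -862$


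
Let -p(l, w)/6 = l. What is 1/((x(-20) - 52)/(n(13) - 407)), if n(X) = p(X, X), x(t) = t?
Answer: 485/72 ≈ 6.7361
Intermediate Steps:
p(l, w) = -6*l
n(X) = -6*X
1/((x(-20) - 52)/(n(13) - 407)) = 1/((-20 - 52)/(-6*13 - 407)) = 1/(-72/(-78 - 407)) = 1/(-72/(-485)) = 1/(-72*(-1/485)) = 1/(72/485) = 485/72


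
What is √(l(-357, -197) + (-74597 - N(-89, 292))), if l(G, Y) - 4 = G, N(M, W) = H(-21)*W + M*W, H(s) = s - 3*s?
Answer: 11*I*√506 ≈ 247.44*I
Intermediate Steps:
H(s) = -2*s
N(M, W) = 42*W + M*W (N(M, W) = (-2*(-21))*W + M*W = 42*W + M*W)
l(G, Y) = 4 + G
√(l(-357, -197) + (-74597 - N(-89, 292))) = √((4 - 357) + (-74597 - 292*(42 - 89))) = √(-353 + (-74597 - 292*(-47))) = √(-353 + (-74597 - 1*(-13724))) = √(-353 + (-74597 + 13724)) = √(-353 - 60873) = √(-61226) = 11*I*√506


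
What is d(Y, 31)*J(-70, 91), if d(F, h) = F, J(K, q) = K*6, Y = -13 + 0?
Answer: 5460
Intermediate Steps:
Y = -13
J(K, q) = 6*K
d(Y, 31)*J(-70, 91) = -78*(-70) = -13*(-420) = 5460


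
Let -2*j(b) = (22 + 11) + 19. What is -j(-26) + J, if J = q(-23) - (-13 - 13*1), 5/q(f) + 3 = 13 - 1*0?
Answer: 105/2 ≈ 52.500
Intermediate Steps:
q(f) = 1/2 (q(f) = 5/(-3 + (13 - 1*0)) = 5/(-3 + (13 + 0)) = 5/(-3 + 13) = 5/10 = 5*(1/10) = 1/2)
j(b) = -26 (j(b) = -((22 + 11) + 19)/2 = -(33 + 19)/2 = -1/2*52 = -26)
J = 53/2 (J = 1/2 - (-13 - 13*1) = 1/2 - (-13 - 13) = 1/2 - 1*(-26) = 1/2 + 26 = 53/2 ≈ 26.500)
-j(-26) + J = -1*(-26) + 53/2 = 26 + 53/2 = 105/2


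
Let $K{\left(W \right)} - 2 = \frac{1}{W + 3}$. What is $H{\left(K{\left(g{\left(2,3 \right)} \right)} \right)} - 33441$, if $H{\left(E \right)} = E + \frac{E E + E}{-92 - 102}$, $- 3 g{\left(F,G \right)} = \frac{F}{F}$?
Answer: $- \frac{415174481}{12416} \approx -33439.0$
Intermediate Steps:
$g{\left(F,G \right)} = - \frac{1}{3}$ ($g{\left(F,G \right)} = - \frac{F \frac{1}{F}}{3} = \left(- \frac{1}{3}\right) 1 = - \frac{1}{3}$)
$K{\left(W \right)} = 2 + \frac{1}{3 + W}$ ($K{\left(W \right)} = 2 + \frac{1}{W + 3} = 2 + \frac{1}{3 + W}$)
$H{\left(E \right)} = - \frac{E^{2}}{194} + \frac{193 E}{194}$ ($H{\left(E \right)} = E + \frac{E^{2} + E}{-194} = E + \left(E + E^{2}\right) \left(- \frac{1}{194}\right) = E - \left(\frac{E}{194} + \frac{E^{2}}{194}\right) = - \frac{E^{2}}{194} + \frac{193 E}{194}$)
$H{\left(K{\left(g{\left(2,3 \right)} \right)} \right)} - 33441 = \frac{\frac{7 + 2 \left(- \frac{1}{3}\right)}{3 - \frac{1}{3}} \left(193 - \frac{7 + 2 \left(- \frac{1}{3}\right)}{3 - \frac{1}{3}}\right)}{194} - 33441 = \frac{\frac{7 - \frac{2}{3}}{\frac{8}{3}} \left(193 - \frac{7 - \frac{2}{3}}{\frac{8}{3}}\right)}{194} - 33441 = \frac{\frac{3}{8} \cdot \frac{19}{3} \left(193 - \frac{3}{8} \cdot \frac{19}{3}\right)}{194} - 33441 = \frac{1}{194} \cdot \frac{19}{8} \left(193 - \frac{19}{8}\right) - 33441 = \frac{1}{194} \cdot \frac{19}{8} \cdot \frac{1525}{8} - 33441 = \frac{28975}{12416} - 33441 = - \frac{415174481}{12416}$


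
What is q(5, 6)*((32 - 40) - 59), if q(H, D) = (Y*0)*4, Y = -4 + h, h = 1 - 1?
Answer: 0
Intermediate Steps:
h = 0
Y = -4 (Y = -4 + 0 = -4)
q(H, D) = 0 (q(H, D) = -4*0*4 = 0*4 = 0)
q(5, 6)*((32 - 40) - 59) = 0*((32 - 40) - 59) = 0*(-8 - 59) = 0*(-67) = 0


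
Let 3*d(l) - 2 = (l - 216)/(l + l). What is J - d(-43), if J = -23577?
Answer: -6083297/258 ≈ -23579.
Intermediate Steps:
d(l) = ⅔ + (-216 + l)/(6*l) (d(l) = ⅔ + ((l - 216)/(l + l))/3 = ⅔ + ((-216 + l)/((2*l)))/3 = ⅔ + ((-216 + l)*(1/(2*l)))/3 = ⅔ + ((-216 + l)/(2*l))/3 = ⅔ + (-216 + l)/(6*l))
J - d(-43) = -23577 - (⅚ - 36/(-43)) = -23577 - (⅚ - 36*(-1/43)) = -23577 - (⅚ + 36/43) = -23577 - 1*431/258 = -23577 - 431/258 = -6083297/258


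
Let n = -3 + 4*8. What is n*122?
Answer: 3538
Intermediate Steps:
n = 29 (n = -3 + 32 = 29)
n*122 = 29*122 = 3538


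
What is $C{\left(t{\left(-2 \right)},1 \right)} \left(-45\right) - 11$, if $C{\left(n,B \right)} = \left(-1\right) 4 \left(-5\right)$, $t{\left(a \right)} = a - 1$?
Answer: $-911$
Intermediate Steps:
$t{\left(a \right)} = -1 + a$
$C{\left(n,B \right)} = 20$ ($C{\left(n,B \right)} = \left(-4\right) \left(-5\right) = 20$)
$C{\left(t{\left(-2 \right)},1 \right)} \left(-45\right) - 11 = 20 \left(-45\right) - 11 = -900 - 11 = -911$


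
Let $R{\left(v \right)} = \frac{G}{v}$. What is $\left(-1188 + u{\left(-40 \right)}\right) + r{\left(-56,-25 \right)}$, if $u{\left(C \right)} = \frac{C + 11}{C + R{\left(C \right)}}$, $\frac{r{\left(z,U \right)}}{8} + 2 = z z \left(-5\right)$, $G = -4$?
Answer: $- \frac{50530666}{399} \approx -1.2664 \cdot 10^{5}$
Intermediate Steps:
$R{\left(v \right)} = - \frac{4}{v}$
$r{\left(z,U \right)} = -16 - 40 z^{2}$ ($r{\left(z,U \right)} = -16 + 8 z z \left(-5\right) = -16 + 8 z^{2} \left(-5\right) = -16 + 8 \left(- 5 z^{2}\right) = -16 - 40 z^{2}$)
$u{\left(C \right)} = \frac{11 + C}{C - \frac{4}{C}}$ ($u{\left(C \right)} = \frac{C + 11}{C - \frac{4}{C}} = \frac{11 + C}{C - \frac{4}{C}}$)
$\left(-1188 + u{\left(-40 \right)}\right) + r{\left(-56,-25 \right)} = \left(-1188 - \frac{40 \left(11 - 40\right)}{-4 + \left(-40\right)^{2}}\right) - \left(16 + 40 \left(-56\right)^{2}\right) = \left(-1188 - 40 \frac{1}{-4 + 1600} \left(-29\right)\right) - 125456 = \left(-1188 - 40 \cdot \frac{1}{1596} \left(-29\right)\right) - 125456 = \left(-1188 - \frac{10}{399} \left(-29\right)\right) - 125456 = \left(-1188 + \frac{290}{399}\right) - 125456 = - \frac{473722}{399} - 125456 = - \frac{50530666}{399}$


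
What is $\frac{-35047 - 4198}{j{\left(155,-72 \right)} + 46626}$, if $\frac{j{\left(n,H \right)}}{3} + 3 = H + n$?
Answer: $- \frac{39245}{46866} \approx -0.83739$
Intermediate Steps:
$j{\left(n,H \right)} = -9 + 3 H + 3 n$ ($j{\left(n,H \right)} = -9 + 3 \left(H + n\right) = -9 + \left(3 H + 3 n\right) = -9 + 3 H + 3 n$)
$\frac{-35047 - 4198}{j{\left(155,-72 \right)} + 46626} = \frac{-35047 - 4198}{\left(-9 + 3 \left(-72\right) + 3 \cdot 155\right) + 46626} = - \frac{39245}{\left(-9 - 216 + 465\right) + 46626} = - \frac{39245}{240 + 46626} = - \frac{39245}{46866}$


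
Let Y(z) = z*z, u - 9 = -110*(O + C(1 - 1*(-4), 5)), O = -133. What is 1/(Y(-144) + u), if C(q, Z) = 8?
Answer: 1/34495 ≈ 2.8990e-5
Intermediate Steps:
u = 13759 (u = 9 - 110*(-133 + 8) = 9 - 110*(-125) = 9 + 13750 = 13759)
Y(z) = z**2
1/(Y(-144) + u) = 1/((-144)**2 + 13759) = 1/(20736 + 13759) = 1/34495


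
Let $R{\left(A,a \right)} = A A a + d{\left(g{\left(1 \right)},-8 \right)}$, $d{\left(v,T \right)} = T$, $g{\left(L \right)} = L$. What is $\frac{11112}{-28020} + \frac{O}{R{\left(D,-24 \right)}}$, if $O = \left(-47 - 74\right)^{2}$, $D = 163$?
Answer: $- \frac{624663599}{1488945440} \approx -0.41953$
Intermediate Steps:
$R{\left(A,a \right)} = -8 + a A^{2}$ ($R{\left(A,a \right)} = A A a - 8 = A^{2} a - 8 = a A^{2} - 8 = -8 + a A^{2}$)
$O = 14641$ ($O = \left(-121\right)^{2} = 14641$)
$\frac{11112}{-28020} + \frac{O}{R{\left(D,-24 \right)}} = \frac{11112}{-28020} + \frac{14641}{-8 - 24 \cdot 163^{2}} = 11112 \left(- \frac{1}{28020}\right) + \frac{14641}{-8 - 637656} = - \frac{926}{2335} + \frac{14641}{-8 - 637656} = - \frac{926}{2335} + \frac{14641}{-637664} = - \frac{926}{2335} + 14641 \left(- \frac{1}{637664}\right) = - \frac{926}{2335} - \frac{14641}{637664} = - \frac{624663599}{1488945440}$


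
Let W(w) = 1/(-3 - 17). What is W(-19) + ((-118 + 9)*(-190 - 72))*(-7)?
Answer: -3998121/20 ≈ -1.9991e+5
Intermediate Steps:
W(w) = -1/20 (W(w) = 1/(-20) = -1/20)
W(-19) + ((-118 + 9)*(-190 - 72))*(-7) = -1/20 + ((-118 + 9)*(-190 - 72))*(-7) = -1/20 - 109*(-262)*(-7) = -1/20 + 28558*(-7) = -1/20 - 199906 = -3998121/20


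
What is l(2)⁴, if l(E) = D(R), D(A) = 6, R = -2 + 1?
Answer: 1296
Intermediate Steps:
R = -1
l(E) = 6
l(2)⁴ = 6⁴ = 1296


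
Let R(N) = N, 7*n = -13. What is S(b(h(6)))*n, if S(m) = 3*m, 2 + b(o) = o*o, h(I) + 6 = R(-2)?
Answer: -2418/7 ≈ -345.43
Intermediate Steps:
n = -13/7 (n = (⅐)*(-13) = -13/7 ≈ -1.8571)
h(I) = -8 (h(I) = -6 - 2 = -8)
b(o) = -2 + o² (b(o) = -2 + o*o = -2 + o²)
S(b(h(6)))*n = (3*(-2 + (-8)²))*(-13/7) = (3*(-2 + 64))*(-13/7) = (3*62)*(-13/7) = 186*(-13/7) = -2418/7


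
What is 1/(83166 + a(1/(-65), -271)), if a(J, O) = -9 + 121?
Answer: 1/83278 ≈ 1.2008e-5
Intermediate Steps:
a(J, O) = 112
1/(83166 + a(1/(-65), -271)) = 1/(83166 + 112) = 1/83278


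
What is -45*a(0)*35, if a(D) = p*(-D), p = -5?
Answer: 0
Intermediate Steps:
a(D) = 5*D (a(D) = -(-5)*D = 5*D)
-45*a(0)*35 = -225*0*35 = -45*0*35 = 0*35 = 0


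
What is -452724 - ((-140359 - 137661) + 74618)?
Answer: -249322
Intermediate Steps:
-452724 - ((-140359 - 137661) + 74618) = -452724 - (-278020 + 74618) = -452724 - 1*(-203402) = -452724 + 203402 = -249322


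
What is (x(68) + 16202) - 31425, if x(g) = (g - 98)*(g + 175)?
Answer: -22513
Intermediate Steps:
x(g) = (-98 + g)*(175 + g)
(x(68) + 16202) - 31425 = ((-17150 + 68² + 77*68) + 16202) - 31425 = ((-17150 + 4624 + 5236) + 16202) - 31425 = (-7290 + 16202) - 31425 = 8912 - 31425 = -22513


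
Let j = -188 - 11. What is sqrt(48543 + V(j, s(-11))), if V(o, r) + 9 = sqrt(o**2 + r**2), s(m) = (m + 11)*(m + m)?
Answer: sqrt(48733) ≈ 220.76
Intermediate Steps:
s(m) = 2*m*(11 + m) (s(m) = (11 + m)*(2*m) = 2*m*(11 + m))
j = -199
V(o, r) = -9 + sqrt(o**2 + r**2)
sqrt(48543 + V(j, s(-11))) = sqrt(48543 + (-9 + sqrt((-199)**2 + (2*(-11)*(11 - 11))**2))) = sqrt(48543 + (-9 + sqrt(39601 + (2*(-11)*0)**2))) = sqrt(48543 + (-9 + sqrt(39601 + 0**2))) = sqrt(48543 + (-9 + sqrt(39601 + 0))) = sqrt(48543 + (-9 + sqrt(39601))) = sqrt(48543 + (-9 + 199)) = sqrt(48543 + 190) = sqrt(48733)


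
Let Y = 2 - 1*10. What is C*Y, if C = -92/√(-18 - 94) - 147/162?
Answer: 196/27 - 184*I*√7/7 ≈ 7.2593 - 69.545*I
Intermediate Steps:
Y = -8 (Y = 2 - 10 = -8)
C = -49/54 + 23*I*√7/7 (C = -92*(-I*√7/28) - 147*1/162 = -92*(-I*√7/28) - 49/54 = -(-23)*I*√7/7 - 49/54 = 23*I*√7/7 - 49/54 = -49/54 + 23*I*√7/7 ≈ -0.90741 + 8.6932*I)
C*Y = (-49/54 + 23*I*√7/7)*(-8) = 196/27 - 184*I*√7/7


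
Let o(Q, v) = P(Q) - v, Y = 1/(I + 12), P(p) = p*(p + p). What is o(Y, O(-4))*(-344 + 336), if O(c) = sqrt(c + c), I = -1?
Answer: -16/121 + 16*I*sqrt(2) ≈ -0.13223 + 22.627*I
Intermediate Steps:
P(p) = 2*p**2 (P(p) = p*(2*p) = 2*p**2)
O(c) = sqrt(2)*sqrt(c) (O(c) = sqrt(2*c) = sqrt(2)*sqrt(c))
Y = 1/11 (Y = 1/(-1 + 12) = 1/11 ≈ 0.090909)
o(Q, v) = -v + 2*Q**2 (o(Q, v) = 2*Q**2 - v = -v + 2*Q**2)
o(Y, O(-4))*(-344 + 336) = (-sqrt(2)*sqrt(-4) + 2*(1/11)**2)*(-344 + 336) = (-sqrt(2)*2*I + 2*(1/121))*(-8) = (-2*I*sqrt(2) + 2/121)*(-8) = (2/121 - 2*I*sqrt(2))*(-8) = -16/121 + 16*I*sqrt(2)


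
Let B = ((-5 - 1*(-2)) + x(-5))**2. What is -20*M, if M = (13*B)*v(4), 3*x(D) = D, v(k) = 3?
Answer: -50960/3 ≈ -16987.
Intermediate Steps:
x(D) = D/3
B = 196/9 (B = ((-5 - 1*(-2)) + (1/3)*(-5))**2 = ((-5 + 2) - 5/3)**2 = (-3 - 5/3)**2 = (-14/3)**2 = 196/9 ≈ 21.778)
M = 2548/3 (M = (13*(196/9))*3 = (2548/9)*3 = 2548/3 ≈ 849.33)
-20*M = -20*2548/3 = -50960/3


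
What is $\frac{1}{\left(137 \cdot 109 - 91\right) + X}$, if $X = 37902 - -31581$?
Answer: $\frac{1}{84325} \approx 1.1859 \cdot 10^{-5}$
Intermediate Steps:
$X = 69483$ ($X = 37902 + 31581 = 69483$)
$\frac{1}{\left(137 \cdot 109 - 91\right) + X} = \frac{1}{\left(137 \cdot 109 - 91\right) + 69483} = \frac{1}{\left(14933 - 91\right) + 69483} = \frac{1}{14842 + 69483} = \frac{1}{84325}$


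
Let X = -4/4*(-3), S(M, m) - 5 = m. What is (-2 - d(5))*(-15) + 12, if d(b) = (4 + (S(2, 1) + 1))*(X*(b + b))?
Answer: 4992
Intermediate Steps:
S(M, m) = 5 + m
X = 3 (X = -4/4*(-3) = -1*1*(-3) = -1*(-3) = 3)
d(b) = 66*b (d(b) = (4 + ((5 + 1) + 1))*(3*(b + b)) = (4 + (6 + 1))*(3*(2*b)) = (4 + 7)*(6*b) = 11*(6*b) = 66*b)
(-2 - d(5))*(-15) + 12 = (-2 - 66*5)*(-15) + 12 = (-2 - 1*330)*(-15) + 12 = (-2 - 330)*(-15) + 12 = -332*(-15) + 12 = 4980 + 12 = 4992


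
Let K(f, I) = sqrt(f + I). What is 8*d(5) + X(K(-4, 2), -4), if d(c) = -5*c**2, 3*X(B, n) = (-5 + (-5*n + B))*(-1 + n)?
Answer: -1025 - 5*I*sqrt(2)/3 ≈ -1025.0 - 2.357*I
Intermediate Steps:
K(f, I) = sqrt(I + f)
X(B, n) = (-1 + n)*(-5 + B - 5*n)/3 (X(B, n) = ((-5 + (-5*n + B))*(-1 + n))/3 = ((-5 + (B - 5*n))*(-1 + n))/3 = ((-5 + B - 5*n)*(-1 + n))/3 = ((-1 + n)*(-5 + B - 5*n))/3 = (-1 + n)*(-5 + B - 5*n)/3)
8*d(5) + X(K(-4, 2), -4) = 8*(-5*5**2) + (5/3 - 5/3*(-4)**2 - sqrt(2 - 4)/3 + (1/3)*sqrt(2 - 4)*(-4)) = 8*(-5*25) + (5/3 - 5/3*16 - I*sqrt(2)/3 + (1/3)*sqrt(-2)*(-4)) = 8*(-125) + (5/3 - 80/3 - I*sqrt(2)/3 + (1/3)*(I*sqrt(2))*(-4)) = -1000 + (5/3 - 80/3 - I*sqrt(2)/3 - 4*I*sqrt(2)/3) = -1000 + (-25 - 5*I*sqrt(2)/3) = -1025 - 5*I*sqrt(2)/3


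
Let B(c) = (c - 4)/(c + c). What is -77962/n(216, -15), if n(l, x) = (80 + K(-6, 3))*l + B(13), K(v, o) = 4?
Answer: -2027012/471753 ≈ -4.2968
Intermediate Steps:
B(c) = (-4 + c)/(2*c) (B(c) = (-4 + c)/((2*c)) = (-4 + c)*(1/(2*c)) = (-4 + c)/(2*c))
n(l, x) = 9/26 + 84*l (n(l, x) = (80 + 4)*l + (½)*(-4 + 13)/13 = 84*l + (½)*(1/13)*9 = 84*l + 9/26 = 9/26 + 84*l)
-77962/n(216, -15) = -77962/(9/26 + 84*216) = -77962/(9/26 + 18144) = -77962/471753/26 = -77962*26/471753 = -2027012/471753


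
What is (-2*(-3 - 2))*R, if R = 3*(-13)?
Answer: -390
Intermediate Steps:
R = -39
(-2*(-3 - 2))*R = -2*(-3 - 2)*(-39) = -2*(-5)*(-39) = 10*(-39) = -390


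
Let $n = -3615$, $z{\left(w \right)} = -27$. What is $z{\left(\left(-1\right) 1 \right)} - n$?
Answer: $3588$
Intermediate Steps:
$z{\left(\left(-1\right) 1 \right)} - n = -27 - -3615 = -27 + 3615 = 3588$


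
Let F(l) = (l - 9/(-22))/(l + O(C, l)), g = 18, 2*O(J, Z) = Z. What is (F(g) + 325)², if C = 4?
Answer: 51337225/484 ≈ 1.0607e+5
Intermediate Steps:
O(J, Z) = Z/2
F(l) = 2*(9/22 + l)/(3*l) (F(l) = (l - 9/(-22))/(l + l/2) = (l - 9*(-1/22))/((3*l/2)) = (l + 9/22)*(2/(3*l)) = (9/22 + l)*(2/(3*l)) = 2*(9/22 + l)/(3*l))
(F(g) + 325)² = ((1/33)*(9 + 22*18)/18 + 325)² = ((1/33)*(1/18)*(9 + 396) + 325)² = ((1/33)*(1/18)*405 + 325)² = (15/22 + 325)² = (7165/22)² = 51337225/484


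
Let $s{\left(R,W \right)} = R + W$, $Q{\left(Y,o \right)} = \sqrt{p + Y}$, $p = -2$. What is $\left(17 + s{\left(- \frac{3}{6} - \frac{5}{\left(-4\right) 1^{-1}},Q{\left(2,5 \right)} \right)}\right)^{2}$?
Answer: $\frac{5041}{16} \approx 315.06$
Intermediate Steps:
$Q{\left(Y,o \right)} = \sqrt{-2 + Y}$
$\left(17 + s{\left(- \frac{3}{6} - \frac{5}{\left(-4\right) 1^{-1}},Q{\left(2,5 \right)} \right)}\right)^{2} = \left(17 + \left(\left(- \frac{3}{6} - \frac{5}{\left(-4\right) 1^{-1}}\right) + \sqrt{-2 + 2}\right)\right)^{2} = \left(17 - \left(\frac{1}{2} + 0 - \frac{5}{4}\right)\right)^{2} = \left(17 - \left(\frac{1}{2} + \frac{5}{-4}\right)\right)^{2} = \left(17 + \left(\left(- \frac{1}{2} - - \frac{5}{4}\right) + 0\right)\right)^{2} = \left(17 + \left(\left(- \frac{1}{2} + \frac{5}{4}\right) + 0\right)\right)^{2} = \left(17 + \left(\frac{3}{4} + 0\right)\right)^{2} = \left(17 + \frac{3}{4}\right)^{2} = \left(\frac{71}{4}\right)^{2} = \frac{5041}{16}$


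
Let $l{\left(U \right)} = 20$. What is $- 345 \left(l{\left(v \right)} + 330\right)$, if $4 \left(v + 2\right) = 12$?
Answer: $-120750$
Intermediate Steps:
$v = 1$ ($v = -2 + \frac{1}{4} \cdot 12 = -2 + 3 = 1$)
$- 345 \left(l{\left(v \right)} + 330\right) = - 345 \left(20 + 330\right) = \left(-345\right) 350 = -120750$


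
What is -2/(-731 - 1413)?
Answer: 1/1072 ≈ 0.00093284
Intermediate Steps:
-2/(-731 - 1413) = -2/(-2144) = -1/2144*(-2) = 1/1072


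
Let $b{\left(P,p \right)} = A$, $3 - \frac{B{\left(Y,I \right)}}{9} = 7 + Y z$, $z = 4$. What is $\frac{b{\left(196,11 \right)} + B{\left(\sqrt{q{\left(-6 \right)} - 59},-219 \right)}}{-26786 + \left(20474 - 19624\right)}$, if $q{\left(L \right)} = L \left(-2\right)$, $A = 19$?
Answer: $\frac{17}{25936} + \frac{9 i \sqrt{47}}{6484} \approx 0.00065546 + 0.0095159 i$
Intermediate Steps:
$q{\left(L \right)} = - 2 L$
$B{\left(Y,I \right)} = -36 - 36 Y$ ($B{\left(Y,I \right)} = 27 - 9 \left(7 + Y 4\right) = 27 - 9 \left(7 + 4 Y\right) = 27 - \left(63 + 36 Y\right) = -36 - 36 Y$)
$b{\left(P,p \right)} = 19$
$\frac{b{\left(196,11 \right)} + B{\left(\sqrt{q{\left(-6 \right)} - 59},-219 \right)}}{-26786 + \left(20474 - 19624\right)} = \frac{19 - \left(36 + 36 \sqrt{\left(-2\right) \left(-6\right) - 59}\right)}{-26786 + \left(20474 - 19624\right)} = \frac{19 - \left(36 + 36 \sqrt{12 - 59}\right)}{-26786 + \left(20474 - 19624\right)} = \frac{19 - \left(36 + 36 \sqrt{-47}\right)}{-26786 + 850} = \frac{19 - \left(36 + 36 i \sqrt{47}\right)}{-25936} = \left(19 - \left(36 + 36 i \sqrt{47}\right)\right) \left(- \frac{1}{25936}\right) = \left(-17 - 36 i \sqrt{47}\right) \left(- \frac{1}{25936}\right) = \frac{17}{25936} + \frac{9 i \sqrt{47}}{6484}$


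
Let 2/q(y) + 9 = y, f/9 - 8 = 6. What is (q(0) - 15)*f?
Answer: -1918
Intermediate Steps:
f = 126 (f = 72 + 9*6 = 72 + 54 = 126)
q(y) = 2/(-9 + y)
(q(0) - 15)*f = (2/(-9 + 0) - 15)*126 = (2/(-9) - 15)*126 = (2*(-⅑) - 15)*126 = (-2/9 - 15)*126 = -137/9*126 = -1918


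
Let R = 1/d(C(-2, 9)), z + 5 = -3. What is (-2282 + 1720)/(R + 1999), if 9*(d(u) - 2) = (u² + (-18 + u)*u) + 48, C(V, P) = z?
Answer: -189956/675671 ≈ -0.28114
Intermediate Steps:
z = -8 (z = -5 - 3 = -8)
C(V, P) = -8
d(u) = 22/3 + u²/9 + u*(-18 + u)/9 (d(u) = 2 + ((u² + (-18 + u)*u) + 48)/9 = 2 + ((u² + u*(-18 + u)) + 48)/9 = 2 + (48 + u² + u*(-18 + u))/9 = 2 + (16/3 + u²/9 + u*(-18 + u)/9) = 22/3 + u²/9 + u*(-18 + u)/9)
R = 9/338 (R = 1/(22/3 - 2*(-8) + (2/9)*(-8)²) = 1/(22/3 + 16 + (2/9)*64) = 1/(22/3 + 16 + 128/9) = 1/(338/9) = 9/338 ≈ 0.026627)
(-2282 + 1720)/(R + 1999) = (-2282 + 1720)/(9/338 + 1999) = -562/675671/338 = -562*338/675671 = -189956/675671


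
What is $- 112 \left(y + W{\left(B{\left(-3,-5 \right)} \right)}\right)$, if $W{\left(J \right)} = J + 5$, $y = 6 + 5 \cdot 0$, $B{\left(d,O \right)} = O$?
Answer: $-672$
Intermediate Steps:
$y = 6$ ($y = 6 + 0 = 6$)
$W{\left(J \right)} = 5 + J$
$- 112 \left(y + W{\left(B{\left(-3,-5 \right)} \right)}\right) = - 112 \left(6 + \left(5 - 5\right)\right) = - 112 \left(6 + 0\right) = \left(-112\right) 6 = -672$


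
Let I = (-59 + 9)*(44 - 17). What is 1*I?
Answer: -1350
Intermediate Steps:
I = -1350 (I = -50*27 = -1350)
1*I = 1*(-1350) = -1350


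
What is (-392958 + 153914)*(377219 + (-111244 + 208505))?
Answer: -113421597120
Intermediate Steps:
(-392958 + 153914)*(377219 + (-111244 + 208505)) = -239044*(377219 + 97261) = -239044*474480 = -113421597120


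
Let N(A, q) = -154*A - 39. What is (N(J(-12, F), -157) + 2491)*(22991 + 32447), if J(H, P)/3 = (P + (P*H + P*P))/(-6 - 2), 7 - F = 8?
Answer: 174352510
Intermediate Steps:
F = -1 (F = 7 - 1*8 = 7 - 8 = -1)
J(H, P) = -3*P/8 - 3*P²/8 - 3*H*P/8 (J(H, P) = 3*((P + (P*H + P*P))/(-6 - 2)) = 3*((P + (H*P + P²))/(-8)) = 3*((P + (P² + H*P))*(-⅛)) = 3*((P + P² + H*P)*(-⅛)) = 3*(-P/8 - P²/8 - H*P/8) = -3*P/8 - 3*P²/8 - 3*H*P/8)
N(A, q) = -39 - 154*A
(N(J(-12, F), -157) + 2491)*(22991 + 32447) = ((-39 - (-231)*(-1)*(1 - 12 - 1)/4) + 2491)*(22991 + 32447) = ((-39 - (-231)*(-1)*(-12)/4) + 2491)*55438 = ((-39 - 154*(-9/2)) + 2491)*55438 = ((-39 + 693) + 2491)*55438 = (654 + 2491)*55438 = 3145*55438 = 174352510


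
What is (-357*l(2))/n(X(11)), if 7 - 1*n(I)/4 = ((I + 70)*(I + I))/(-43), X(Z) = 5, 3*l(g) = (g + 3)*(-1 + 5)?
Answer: -25585/1051 ≈ -24.343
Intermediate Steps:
l(g) = 4 + 4*g/3 (l(g) = ((g + 3)*(-1 + 5))/3 = ((3 + g)*4)/3 = (12 + 4*g)/3 = 4 + 4*g/3)
n(I) = 28 + 8*I*(70 + I)/43 (n(I) = 28 - 4*(I + 70)*(I + I)/(-43) = 28 - 4*(70 + I)*(2*I)*(-1)/43 = 28 - 4*2*I*(70 + I)*(-1)/43 = 28 - (-8)*I*(70 + I)/43 = 28 + 8*I*(70 + I)/43)
(-357*l(2))/n(X(11)) = (-357*(4 + (4/3)*2))/(28 + (8/43)*5² + (560/43)*5) = (-357*(4 + 8/3))/(28 + (8/43)*25 + 2800/43) = (-357*20/3)/(28 + 200/43 + 2800/43) = -2380/4204/43 = -2380*43/4204 = -25585/1051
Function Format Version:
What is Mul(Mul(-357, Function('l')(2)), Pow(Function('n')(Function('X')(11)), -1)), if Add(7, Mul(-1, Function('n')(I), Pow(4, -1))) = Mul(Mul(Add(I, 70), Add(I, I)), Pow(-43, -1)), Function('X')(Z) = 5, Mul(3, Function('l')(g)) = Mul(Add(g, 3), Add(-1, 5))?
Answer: Rational(-25585, 1051) ≈ -24.343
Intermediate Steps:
Function('l')(g) = Add(4, Mul(Rational(4, 3), g)) (Function('l')(g) = Mul(Rational(1, 3), Mul(Add(g, 3), Add(-1, 5))) = Mul(Rational(1, 3), Mul(Add(3, g), 4)) = Mul(Rational(1, 3), Add(12, Mul(4, g))) = Add(4, Mul(Rational(4, 3), g)))
Function('n')(I) = Add(28, Mul(Rational(8, 43), I, Add(70, I))) (Function('n')(I) = Add(28, Mul(-4, Mul(Mul(Add(I, 70), Add(I, I)), Pow(-43, -1)))) = Add(28, Mul(-4, Mul(Mul(Add(70, I), Mul(2, I)), Rational(-1, 43)))) = Add(28, Mul(-4, Mul(Mul(2, I, Add(70, I)), Rational(-1, 43)))) = Add(28, Mul(-4, Mul(Rational(-2, 43), I, Add(70, I)))) = Add(28, Mul(Rational(8, 43), I, Add(70, I))))
Mul(Mul(-357, Function('l')(2)), Pow(Function('n')(Function('X')(11)), -1)) = Mul(Mul(-357, Add(4, Mul(Rational(4, 3), 2))), Pow(Add(28, Mul(Rational(8, 43), Pow(5, 2)), Mul(Rational(560, 43), 5)), -1)) = Mul(Mul(-357, Add(4, Rational(8, 3))), Pow(Add(28, Mul(Rational(8, 43), 25), Rational(2800, 43)), -1)) = Mul(Mul(-357, Rational(20, 3)), Pow(Add(28, Rational(200, 43), Rational(2800, 43)), -1)) = Mul(-2380, Pow(Rational(4204, 43), -1)) = Mul(-2380, Rational(43, 4204)) = Rational(-25585, 1051)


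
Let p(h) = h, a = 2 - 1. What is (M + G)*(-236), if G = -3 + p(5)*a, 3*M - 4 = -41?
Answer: 7316/3 ≈ 2438.7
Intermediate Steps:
M = -37/3 (M = 4/3 + (1/3)*(-41) = 4/3 - 41/3 = -37/3 ≈ -12.333)
a = 1
G = 2 (G = -3 + 5*1 = -3 + 5 = 2)
(M + G)*(-236) = (-37/3 + 2)*(-236) = -31/3*(-236) = 7316/3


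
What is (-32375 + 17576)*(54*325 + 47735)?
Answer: -966152715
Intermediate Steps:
(-32375 + 17576)*(54*325 + 47735) = -14799*(17550 + 47735) = -14799*65285 = -966152715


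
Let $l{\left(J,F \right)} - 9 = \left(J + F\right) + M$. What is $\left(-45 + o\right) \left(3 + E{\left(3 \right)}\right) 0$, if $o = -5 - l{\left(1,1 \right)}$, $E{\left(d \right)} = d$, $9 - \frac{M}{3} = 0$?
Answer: $0$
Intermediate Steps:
$M = 27$ ($M = 27 - 0 = 27 + 0 = 27$)
$l{\left(J,F \right)} = 36 + F + J$ ($l{\left(J,F \right)} = 9 + \left(\left(J + F\right) + 27\right) = 9 + \left(\left(F + J\right) + 27\right) = 9 + \left(27 + F + J\right) = 36 + F + J$)
$o = -43$ ($o = -5 - \left(36 + 1 + 1\right) = -5 - 38 = -43$)
$\left(-45 + o\right) \left(3 + E{\left(3 \right)}\right) 0 = \left(-45 - 43\right) \left(3 + 3\right) 0 = - 88 \cdot 6 \cdot 0 = \left(-88\right) 0 = 0$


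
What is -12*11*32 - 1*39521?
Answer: -43745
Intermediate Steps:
-12*11*32 - 1*39521 = -132*32 - 39521 = -4224 - 39521 = -43745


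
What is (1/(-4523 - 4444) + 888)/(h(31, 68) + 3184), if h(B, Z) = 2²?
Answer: 7962695/28586796 ≈ 0.27854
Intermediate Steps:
h(B, Z) = 4
(1/(-4523 - 4444) + 888)/(h(31, 68) + 3184) = (1/(-4523 - 4444) + 888)/(4 + 3184) = (1/(-8967) + 888)/3188 = (-1/8967 + 888)*(1/3188) = (7962695/8967)*(1/3188) = 7962695/28586796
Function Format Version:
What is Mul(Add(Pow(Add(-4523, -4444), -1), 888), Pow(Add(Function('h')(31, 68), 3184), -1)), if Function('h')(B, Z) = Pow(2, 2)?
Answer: Rational(7962695, 28586796) ≈ 0.27854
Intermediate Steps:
Function('h')(B, Z) = 4
Mul(Add(Pow(Add(-4523, -4444), -1), 888), Pow(Add(Function('h')(31, 68), 3184), -1)) = Mul(Add(Pow(Add(-4523, -4444), -1), 888), Pow(Add(4, 3184), -1)) = Mul(Add(Pow(-8967, -1), 888), Pow(3188, -1)) = Mul(Add(Rational(-1, 8967), 888), Rational(1, 3188)) = Mul(Rational(7962695, 8967), Rational(1, 3188)) = Rational(7962695, 28586796)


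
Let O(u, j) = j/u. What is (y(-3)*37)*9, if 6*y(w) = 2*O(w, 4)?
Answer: -148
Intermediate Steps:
y(w) = 4/(3*w) (y(w) = (2*(4/w))/6 = (8/w)/6 = 4/(3*w))
(y(-3)*37)*9 = (((4/3)/(-3))*37)*9 = (((4/3)*(-⅓))*37)*9 = -4/9*37*9 = -148/9*9 = -148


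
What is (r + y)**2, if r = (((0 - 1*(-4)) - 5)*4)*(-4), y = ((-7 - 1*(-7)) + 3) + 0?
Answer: 361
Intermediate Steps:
y = 3 (y = ((-7 + 7) + 3) + 0 = (0 + 3) + 0 = 3 + 0 = 3)
r = 16 (r = (((0 + 4) - 5)*4)*(-4) = ((4 - 5)*4)*(-4) = -1*4*(-4) = -4*(-4) = 16)
(r + y)**2 = (16 + 3)**2 = 19**2 = 361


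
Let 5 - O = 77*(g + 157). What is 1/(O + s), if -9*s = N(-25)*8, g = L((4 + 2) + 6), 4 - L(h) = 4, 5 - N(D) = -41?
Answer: -9/109124 ≈ -8.2475e-5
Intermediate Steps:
N(D) = 46 (N(D) = 5 - 1*(-41) = 5 + 41 = 46)
L(h) = 0 (L(h) = 4 - 1*4 = 4 - 4 = 0)
g = 0
s = -368/9 (s = -46*8/9 = -⅑*368 = -368/9 ≈ -40.889)
O = -12084 (O = 5 - 77*(0 + 157) = 5 - 77*157 = 5 - 1*12089 = 5 - 12089 = -12084)
1/(O + s) = 1/(-12084 - 368/9) = 1/(-109124/9) = -9/109124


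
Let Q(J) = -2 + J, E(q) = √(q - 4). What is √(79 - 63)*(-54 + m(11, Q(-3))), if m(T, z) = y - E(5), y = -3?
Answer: -232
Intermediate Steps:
E(q) = √(-4 + q)
m(T, z) = -4 (m(T, z) = -3 - √(-4 + 5) = -3 - √1 = -3 - 1*1 = -3 - 1 = -4)
√(79 - 63)*(-54 + m(11, Q(-3))) = √(79 - 63)*(-54 - 4) = √16*(-58) = 4*(-58) = -232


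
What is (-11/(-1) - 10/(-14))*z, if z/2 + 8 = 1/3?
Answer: -3772/21 ≈ -179.62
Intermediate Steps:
z = -46/3 (z = -16 + 2/3 = -16 + 2*(⅓) = -16 + ⅔ = -46/3 ≈ -15.333)
(-11/(-1) - 10/(-14))*z = (-11/(-1) - 10/(-14))*(-46/3) = (-11*(-1) - 10*(-1/14))*(-46/3) = (11 + 5/7)*(-46/3) = (82/7)*(-46/3) = -3772/21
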